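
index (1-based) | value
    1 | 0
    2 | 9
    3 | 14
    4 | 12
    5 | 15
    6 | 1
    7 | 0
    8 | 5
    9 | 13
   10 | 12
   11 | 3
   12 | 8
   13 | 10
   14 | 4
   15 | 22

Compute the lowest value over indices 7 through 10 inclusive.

0

Elements at indices 7..10: 0, 5, 13, 12
min(0, 5, 13, 12) = 0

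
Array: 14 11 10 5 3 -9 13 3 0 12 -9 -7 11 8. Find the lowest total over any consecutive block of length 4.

-4

[14, 11, 10, 5] → sum 40
[11, 10, 5, 3] → sum 29
[10, 5, 3, -9] → sum 9
[5, 3, -9, 13] → sum 12
[3, -9, 13, 3] → sum 10
[-9, 13, 3, 0] → sum 7
[13, 3, 0, 12] → sum 28
[3, 0, 12, -9] → sum 6
[0, 12, -9, -7] → sum -4
[12, -9, -7, 11] → sum 7
[-9, -7, 11, 8] → sum 3
Lowest of these is -4.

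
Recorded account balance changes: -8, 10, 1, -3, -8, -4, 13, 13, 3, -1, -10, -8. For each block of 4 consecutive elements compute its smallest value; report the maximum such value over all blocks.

(-8, 10, 1, -3) → min -8
(10, 1, -3, -8) → min -8
(1, -3, -8, -4) → min -8
(-3, -8, -4, 13) → min -8
(-8, -4, 13, 13) → min -8
(-4, 13, 13, 3) → min -4
(13, 13, 3, -1) → min -1
(13, 3, -1, -10) → min -10
(3, -1, -10, -8) → min -10
Maximum of these is -1.

-1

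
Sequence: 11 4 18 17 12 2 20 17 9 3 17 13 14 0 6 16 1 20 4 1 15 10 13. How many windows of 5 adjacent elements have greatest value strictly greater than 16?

11 4 18 17 12 → max 18  > 16 ✓
4 18 17 12 2 → max 18  > 16 ✓
18 17 12 2 20 → max 20  > 16 ✓
17 12 2 20 17 → max 20  > 16 ✓
12 2 20 17 9 → max 20  > 16 ✓
2 20 17 9 3 → max 20  > 16 ✓
20 17 9 3 17 → max 20  > 16 ✓
17 9 3 17 13 → max 17  > 16 ✓
9 3 17 13 14 → max 17  > 16 ✓
3 17 13 14 0 → max 17  > 16 ✓
17 13 14 0 6 → max 17  > 16 ✓
13 14 0 6 16 → max 16
14 0 6 16 1 → max 16
0 6 16 1 20 → max 20  > 16 ✓
6 16 1 20 4 → max 20  > 16 ✓
16 1 20 4 1 → max 20  > 16 ✓
1 20 4 1 15 → max 20  > 16 ✓
20 4 1 15 10 → max 20  > 16 ✓
4 1 15 10 13 → max 15
16 windows satisfy the condition.

16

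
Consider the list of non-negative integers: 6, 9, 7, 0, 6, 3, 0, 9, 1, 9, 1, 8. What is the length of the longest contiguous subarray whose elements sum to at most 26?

7

→ 6: sum 6, len 1
→ 9: sum 15, len 2
→ 7: sum 22, len 3
→ 0: sum 22, len 4
→ 6 (dropped 6): sum 22, len 4
→ 3: sum 25, len 5
→ 0: sum 25, len 6
→ 9 (dropped 9): sum 25, len 6
→ 1: sum 26, len 7
→ 9 (dropped 7, 0, 6): sum 22, len 5
→ 1: sum 23, len 6
→ 8 (dropped 3, 0, 9): sum 19, len 4
Longest length seen: 7.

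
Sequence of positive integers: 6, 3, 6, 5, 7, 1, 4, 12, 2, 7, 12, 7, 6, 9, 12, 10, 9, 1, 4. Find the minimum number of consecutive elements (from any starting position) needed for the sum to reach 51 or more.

6

add 6: running sum 6 < 51
add 3: running sum 9 < 51
add 6: running sum 15 < 51
add 5: running sum 20 < 51
add 7: running sum 27 < 51
add 1: running sum 28 < 51
add 4: running sum 32 < 51
add 12: running sum 44 < 51
add 2: running sum 46 < 51
end 9: [6, 3, 6, 5, 7, 1, 4, 12, 2, 7] sum 53, len 10
end 10: [6, 5, 7, 1, 4, 12, 2, 7, 12] sum 56, len 9
end 11: [7, 1, 4, 12, 2, 7, 12, 7] sum 52, len 8
end 12: [1, 4, 12, 2, 7, 12, 7, 6] sum 51, len 8
end 13: [12, 2, 7, 12, 7, 6, 9] sum 55, len 7
end 14: [7, 12, 7, 6, 9, 12] sum 53, len 6
end 15: [12, 7, 6, 9, 12, 10] sum 56, len 6
end 16: [7, 6, 9, 12, 10, 9] sum 53, len 6
end 17: [7, 6, 9, 12, 10, 9, 1] sum 54, len 7
end 18: [6, 9, 12, 10, 9, 1, 4] sum 51, len 7
Shortest qualifying length: 6.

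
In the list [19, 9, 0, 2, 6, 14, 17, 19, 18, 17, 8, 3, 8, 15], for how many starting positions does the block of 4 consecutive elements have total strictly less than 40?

(19, 9, 0, 2) → sum 30  < 40 ✓
(9, 0, 2, 6) → sum 17  < 40 ✓
(0, 2, 6, 14) → sum 22  < 40 ✓
(2, 6, 14, 17) → sum 39  < 40 ✓
(6, 14, 17, 19) → sum 56
(14, 17, 19, 18) → sum 68
(17, 19, 18, 17) → sum 71
(19, 18, 17, 8) → sum 62
(18, 17, 8, 3) → sum 46
(17, 8, 3, 8) → sum 36  < 40 ✓
(8, 3, 8, 15) → sum 34  < 40 ✓
6 windows satisfy the condition.

6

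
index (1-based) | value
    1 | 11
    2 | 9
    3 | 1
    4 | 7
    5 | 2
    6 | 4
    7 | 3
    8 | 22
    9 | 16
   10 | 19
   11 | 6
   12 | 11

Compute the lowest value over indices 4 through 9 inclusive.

Elements at indices 4..9: 7, 2, 4, 3, 22, 16
min(7, 2, 4, 3, 22, 16) = 2

2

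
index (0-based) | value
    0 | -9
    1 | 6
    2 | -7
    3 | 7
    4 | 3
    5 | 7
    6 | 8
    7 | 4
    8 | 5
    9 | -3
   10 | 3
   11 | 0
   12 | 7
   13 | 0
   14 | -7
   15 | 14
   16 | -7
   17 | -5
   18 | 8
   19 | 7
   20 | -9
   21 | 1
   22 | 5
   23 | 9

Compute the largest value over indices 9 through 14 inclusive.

Elements at indices 9..14: -3, 3, 0, 7, 0, -7
max(-3, 3, 0, 7, 0, -7) = 7

7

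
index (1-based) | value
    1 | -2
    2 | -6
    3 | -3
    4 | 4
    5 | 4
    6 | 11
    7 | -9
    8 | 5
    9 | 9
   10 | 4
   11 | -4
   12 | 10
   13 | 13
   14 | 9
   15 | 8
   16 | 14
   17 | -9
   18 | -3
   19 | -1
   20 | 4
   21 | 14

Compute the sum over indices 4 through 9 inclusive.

Elements at indices 4..9: 4, 4, 11, -9, 5, 9
sum(4, 4, 11, -9, 5, 9) = 24

24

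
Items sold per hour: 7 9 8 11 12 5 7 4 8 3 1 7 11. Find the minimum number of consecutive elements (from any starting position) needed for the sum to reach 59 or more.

Extend right; whenever the sum reaches 59, record the length and shrink from the left:
add 7: running sum 7 < 59
add 9: running sum 16 < 59
add 8: running sum 24 < 59
add 11: running sum 35 < 59
add 12: running sum 47 < 59
add 5: running sum 52 < 59
add 7: shortest ending here [7, 9, 8, 11, 12, 5, 7] sum 59, len 7
add 4: shortest ending here [7, 9, 8, 11, 12, 5, 7, 4] sum 63, len 8
add 8: shortest ending here [9, 8, 11, 12, 5, 7, 4, 8] sum 64, len 8
add 3: shortest ending here [9, 8, 11, 12, 5, 7, 4, 8, 3] sum 67, len 9
add 1: shortest ending here [8, 11, 12, 5, 7, 4, 8, 3, 1] sum 59, len 9
add 7: shortest ending here [8, 11, 12, 5, 7, 4, 8, 3, 1, 7] sum 66, len 10
add 11: shortest ending here [11, 12, 5, 7, 4, 8, 3, 1, 7, 11] sum 69, len 10
Shortest qualifying length: 7.

7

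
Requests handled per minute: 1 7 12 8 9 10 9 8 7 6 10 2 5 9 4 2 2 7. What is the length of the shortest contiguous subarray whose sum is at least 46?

5

add 1: running sum 1 < 46
add 7: running sum 8 < 46
add 12: running sum 20 < 46
add 8: running sum 28 < 46
add 9: running sum 37 < 46
end 5: [7, 12, 8, 9, 10] sum 46, len 5
end 6: [12, 8, 9, 10, 9] sum 48, len 5
end 7: [12, 8, 9, 10, 9, 8] sum 56, len 6
end 8: [8, 9, 10, 9, 8, 7] sum 51, len 6
end 9: [9, 10, 9, 8, 7, 6] sum 49, len 6
end 10: [10, 9, 8, 7, 6, 10] sum 50, len 6
end 11: [10, 9, 8, 7, 6, 10, 2] sum 52, len 7
end 12: [9, 8, 7, 6, 10, 2, 5] sum 47, len 7
end 13: [8, 7, 6, 10, 2, 5, 9] sum 47, len 7
end 14: [8, 7, 6, 10, 2, 5, 9, 4] sum 51, len 8
end 15: [8, 7, 6, 10, 2, 5, 9, 4, 2] sum 53, len 9
end 16: [7, 6, 10, 2, 5, 9, 4, 2, 2] sum 47, len 9
end 17: [6, 10, 2, 5, 9, 4, 2, 2, 7] sum 47, len 9
Shortest qualifying length: 5.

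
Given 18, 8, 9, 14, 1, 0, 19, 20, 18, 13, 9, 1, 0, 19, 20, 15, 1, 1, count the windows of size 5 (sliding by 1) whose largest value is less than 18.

(18, 8, 9, 14, 1) → max 18
(8, 9, 14, 1, 0) → max 14  < 18 ✓
(9, 14, 1, 0, 19) → max 19
(14, 1, 0, 19, 20) → max 20
(1, 0, 19, 20, 18) → max 20
(0, 19, 20, 18, 13) → max 20
(19, 20, 18, 13, 9) → max 20
(20, 18, 13, 9, 1) → max 20
(18, 13, 9, 1, 0) → max 18
(13, 9, 1, 0, 19) → max 19
(9, 1, 0, 19, 20) → max 20
(1, 0, 19, 20, 15) → max 20
(0, 19, 20, 15, 1) → max 20
(19, 20, 15, 1, 1) → max 20
1 window satisfy the condition.

1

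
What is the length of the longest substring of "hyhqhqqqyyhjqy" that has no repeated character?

4

add h: [h] len 1
add y: [h, y] len 2
add h (repeat h, move left end past it): [y, h] len 2
add q: [y, h, q] len 3
add h (repeat h, move left end past it): [q, h] len 2
add q (repeat q, move left end past it): [h, q] len 2
add q (repeat q, move left end past it): [q] len 1
add q (repeat q, move left end past it): [q] len 1
add y: [q, y] len 2
add y (repeat y, move left end past it): [y] len 1
add h: [y, h] len 2
add j: [y, h, j] len 3
add q: [y, h, j, q] len 4
add y (repeat y, move left end past it): [h, j, q, y] len 4
Longest all-distinct length: 4.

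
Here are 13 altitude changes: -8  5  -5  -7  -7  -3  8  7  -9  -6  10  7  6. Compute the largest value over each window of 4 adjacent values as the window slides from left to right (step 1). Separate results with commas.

5, 5, -3, 8, 8, 8, 8, 10, 10, 10

Sliding a size-4 window across the 13 values:
[-8, 5, -5, -7] → max 5
[5, -5, -7, -7] → max 5
[-5, -7, -7, -3] → max -3
[-7, -7, -3, 8] → max 8
[-7, -3, 8, 7] → max 8
[-3, 8, 7, -9] → max 8
[8, 7, -9, -6] → max 8
[7, -9, -6, 10] → max 10
[-9, -6, 10, 7] → max 10
[-6, 10, 7, 6] → max 10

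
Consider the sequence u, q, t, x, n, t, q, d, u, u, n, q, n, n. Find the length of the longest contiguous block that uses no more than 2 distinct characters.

add u: window [u] (1 distinct), len 1
add q: window [u, q] (2 distinct), len 2
add t: window [q, t] (2 distinct), len 2
add x: window [t, x] (2 distinct), len 2
add n: window [x, n] (2 distinct), len 2
add t: window [n, t] (2 distinct), len 2
add q: window [t, q] (2 distinct), len 2
add d: window [q, d] (2 distinct), len 2
add u: window [d, u] (2 distinct), len 2
add u: window [d, u, u] (2 distinct), len 3
add n: window [u, u, n] (2 distinct), len 3
add q: window [n, q] (2 distinct), len 2
add n: window [n, q, n] (2 distinct), len 3
add n: window [n, q, n, n] (2 distinct), len 4
Longest length with ≤2 distinct: 4.

4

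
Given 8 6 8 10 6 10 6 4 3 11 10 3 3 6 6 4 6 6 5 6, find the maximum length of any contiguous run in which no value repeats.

5

[8] len 1
[8, 6] len 2
[6, 8] len 2
[6, 8, 10] len 3
[8, 10, 6] len 3
[6, 10] len 2
[10, 6] len 2
[10, 6, 4] len 3
[10, 6, 4, 3] len 4
[10, 6, 4, 3, 11] len 5
[6, 4, 3, 11, 10] len 5
[11, 10, 3] len 3
[3] len 1
[3, 6] len 2
[6] len 1
[6, 4] len 2
[4, 6] len 2
[6] len 1
[6, 5] len 2
[5, 6] len 2
Longest all-distinct length: 5.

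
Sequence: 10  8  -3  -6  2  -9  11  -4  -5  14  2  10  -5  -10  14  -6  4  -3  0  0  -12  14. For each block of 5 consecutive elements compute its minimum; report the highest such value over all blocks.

-5

[10, 8, -3, -6, 2] → min -6
[8, -3, -6, 2, -9] → min -9
[-3, -6, 2, -9, 11] → min -9
[-6, 2, -9, 11, -4] → min -9
[2, -9, 11, -4, -5] → min -9
[-9, 11, -4, -5, 14] → min -9
[11, -4, -5, 14, 2] → min -5
[-4, -5, 14, 2, 10] → min -5
[-5, 14, 2, 10, -5] → min -5
[14, 2, 10, -5, -10] → min -10
[2, 10, -5, -10, 14] → min -10
[10, -5, -10, 14, -6] → min -10
[-5, -10, 14, -6, 4] → min -10
[-10, 14, -6, 4, -3] → min -10
[14, -6, 4, -3, 0] → min -6
[-6, 4, -3, 0, 0] → min -6
[4, -3, 0, 0, -12] → min -12
[-3, 0, 0, -12, 14] → min -12
Highest of these is -5.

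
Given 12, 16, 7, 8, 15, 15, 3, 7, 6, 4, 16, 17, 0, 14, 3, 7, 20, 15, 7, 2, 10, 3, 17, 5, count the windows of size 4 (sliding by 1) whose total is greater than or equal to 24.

12 16 7 8 → sum 43  ≥ 24 ✓
16 7 8 15 → sum 46  ≥ 24 ✓
7 8 15 15 → sum 45  ≥ 24 ✓
8 15 15 3 → sum 41  ≥ 24 ✓
15 15 3 7 → sum 40  ≥ 24 ✓
15 3 7 6 → sum 31  ≥ 24 ✓
3 7 6 4 → sum 20
7 6 4 16 → sum 33  ≥ 24 ✓
6 4 16 17 → sum 43  ≥ 24 ✓
4 16 17 0 → sum 37  ≥ 24 ✓
16 17 0 14 → sum 47  ≥ 24 ✓
17 0 14 3 → sum 34  ≥ 24 ✓
0 14 3 7 → sum 24  ≥ 24 ✓
14 3 7 20 → sum 44  ≥ 24 ✓
3 7 20 15 → sum 45  ≥ 24 ✓
7 20 15 7 → sum 49  ≥ 24 ✓
20 15 7 2 → sum 44  ≥ 24 ✓
15 7 2 10 → sum 34  ≥ 24 ✓
7 2 10 3 → sum 22
2 10 3 17 → sum 32  ≥ 24 ✓
10 3 17 5 → sum 35  ≥ 24 ✓
19 windows satisfy the condition.

19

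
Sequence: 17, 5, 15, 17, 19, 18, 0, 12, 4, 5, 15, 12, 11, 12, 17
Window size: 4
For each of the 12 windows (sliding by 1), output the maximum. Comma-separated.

17, 19, 19, 19, 19, 18, 12, 15, 15, 15, 15, 17

17 5 15 17 → max 17
5 15 17 19 → max 19
15 17 19 18 → max 19
17 19 18 0 → max 19
19 18 0 12 → max 19
18 0 12 4 → max 18
0 12 4 5 → max 12
12 4 5 15 → max 15
4 5 15 12 → max 15
5 15 12 11 → max 15
15 12 11 12 → max 15
12 11 12 17 → max 17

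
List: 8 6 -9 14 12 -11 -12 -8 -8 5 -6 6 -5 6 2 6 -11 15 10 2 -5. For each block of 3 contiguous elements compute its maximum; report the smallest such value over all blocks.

-8

[8, 6, -9] → max 8
[6, -9, 14] → max 14
[-9, 14, 12] → max 14
[14, 12, -11] → max 14
[12, -11, -12] → max 12
[-11, -12, -8] → max -8
[-12, -8, -8] → max -8
[-8, -8, 5] → max 5
[-8, 5, -6] → max 5
[5, -6, 6] → max 6
[-6, 6, -5] → max 6
[6, -5, 6] → max 6
[-5, 6, 2] → max 6
[6, 2, 6] → max 6
[2, 6, -11] → max 6
[6, -11, 15] → max 15
[-11, 15, 10] → max 15
[15, 10, 2] → max 15
[10, 2, -5] → max 10
Smallest of these is -8.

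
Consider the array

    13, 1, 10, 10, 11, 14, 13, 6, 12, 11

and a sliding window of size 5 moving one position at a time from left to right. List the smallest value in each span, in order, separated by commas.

1, 1, 10, 6, 6, 6

Sliding a size-5 window across the 10 values:
[13, 1, 10, 10, 11] → min 1
[1, 10, 10, 11, 14] → min 1
[10, 10, 11, 14, 13] → min 10
[10, 11, 14, 13, 6] → min 6
[11, 14, 13, 6, 12] → min 6
[14, 13, 6, 12, 11] → min 6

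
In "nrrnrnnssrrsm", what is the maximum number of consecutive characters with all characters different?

add n: [n] len 1
add r: [n, r] len 2
add r (repeat r, move left end past it): [r] len 1
add n: [r, n] len 2
add r (repeat r, move left end past it): [n, r] len 2
add n (repeat n, move left end past it): [r, n] len 2
add n (repeat n, move left end past it): [n] len 1
add s: [n, s] len 2
add s (repeat s, move left end past it): [s] len 1
add r: [s, r] len 2
add r (repeat r, move left end past it): [r] len 1
add s: [r, s] len 2
add m: [r, s, m] len 3
Longest all-distinct length: 3.

3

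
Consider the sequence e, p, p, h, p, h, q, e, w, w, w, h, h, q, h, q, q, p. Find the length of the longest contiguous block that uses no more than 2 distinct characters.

6

[e] 1 distinct, len 1
[e, p] 2 distinct, len 2
[e, p, p] 2 distinct, len 3
[p, p, h] 2 distinct, len 3
[p, p, h, p] 2 distinct, len 4
[p, p, h, p, h] 2 distinct, len 5
[h, q] 2 distinct, len 2
[q, e] 2 distinct, len 2
[e, w] 2 distinct, len 2
[e, w, w] 2 distinct, len 3
[e, w, w, w] 2 distinct, len 4
[w, w, w, h] 2 distinct, len 4
[w, w, w, h, h] 2 distinct, len 5
[h, h, q] 2 distinct, len 3
[h, h, q, h] 2 distinct, len 4
[h, h, q, h, q] 2 distinct, len 5
[h, h, q, h, q, q] 2 distinct, len 6
[q, q, p] 2 distinct, len 3
Longest length with ≤2 distinct: 6.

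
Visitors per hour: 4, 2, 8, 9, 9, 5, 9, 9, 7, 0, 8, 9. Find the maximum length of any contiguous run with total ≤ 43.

6

Extend to the right; shrink from the left whenever the sum exceeds 43:
add 4: [4] sum 4, len 1
add 2: [4, 2] sum 6, len 2
add 8: [4, 2, 8] sum 14, len 3
add 9: [4, 2, 8, 9] sum 23, len 4
add 9: [4, 2, 8, 9, 9] sum 32, len 5
add 5: [4, 2, 8, 9, 9, 5] sum 37, len 6
add 9: [2, 8, 9, 9, 5, 9] sum 42, len 6
add 9: [9, 9, 5, 9, 9] sum 41, len 5
add 7: [9, 5, 9, 9, 7] sum 39, len 5
add 0: [9, 5, 9, 9, 7, 0] sum 39, len 6
add 8: [5, 9, 9, 7, 0, 8] sum 38, len 6
add 9: [9, 9, 7, 0, 8, 9] sum 42, len 6
Longest length seen: 6.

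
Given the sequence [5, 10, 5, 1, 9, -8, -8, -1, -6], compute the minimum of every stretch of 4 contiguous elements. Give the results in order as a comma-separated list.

Sliding a size-4 window across the 9 values:
5 10 5 1 → min 1
10 5 1 9 → min 1
5 1 9 -8 → min -8
1 9 -8 -8 → min -8
9 -8 -8 -1 → min -8
-8 -8 -1 -6 → min -8

1, 1, -8, -8, -8, -8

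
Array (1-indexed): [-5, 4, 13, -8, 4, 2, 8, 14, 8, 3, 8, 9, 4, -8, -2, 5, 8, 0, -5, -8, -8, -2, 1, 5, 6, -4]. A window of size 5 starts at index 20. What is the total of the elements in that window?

Elements at indices 20..24: -8, -8, -2, 1, 5
sum(-8, -8, -2, 1, 5) = -12

-12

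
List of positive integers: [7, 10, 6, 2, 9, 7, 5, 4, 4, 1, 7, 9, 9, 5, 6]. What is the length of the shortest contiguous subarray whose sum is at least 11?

2

add 7: running sum 7 < 11
end 1: [7, 10] sum 17, len 2
end 2: [10, 6] sum 16, len 2
end 3: [10, 6, 2] sum 18, len 3
end 4: [2, 9] sum 11, len 2
end 5: [9, 7] sum 16, len 2
end 6: [7, 5] sum 12, len 2
end 7: [7, 5, 4] sum 16, len 3
end 8: [5, 4, 4] sum 13, len 3
end 9: [5, 4, 4, 1] sum 14, len 4
end 10: [4, 1, 7] sum 12, len 3
end 11: [7, 9] sum 16, len 2
end 12: [9, 9] sum 18, len 2
end 13: [9, 5] sum 14, len 2
end 14: [5, 6] sum 11, len 2
Shortest qualifying length: 2.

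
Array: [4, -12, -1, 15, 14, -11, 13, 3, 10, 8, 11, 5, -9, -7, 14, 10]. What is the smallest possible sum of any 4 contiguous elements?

0

Each size-4 window and its sum:
4 -12 -1 15 → sum 6
-12 -1 15 14 → sum 16
-1 15 14 -11 → sum 17
15 14 -11 13 → sum 31
14 -11 13 3 → sum 19
-11 13 3 10 → sum 15
13 3 10 8 → sum 34
3 10 8 11 → sum 32
10 8 11 5 → sum 34
8 11 5 -9 → sum 15
11 5 -9 -7 → sum 0
5 -9 -7 14 → sum 3
-9 -7 14 10 → sum 8
Smallest of these is 0.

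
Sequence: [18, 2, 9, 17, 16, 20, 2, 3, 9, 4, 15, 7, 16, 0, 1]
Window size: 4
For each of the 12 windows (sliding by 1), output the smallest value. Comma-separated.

2, 2, 9, 2, 2, 2, 2, 3, 4, 4, 0, 0

[18, 2, 9, 17] → min 2
[2, 9, 17, 16] → min 2
[9, 17, 16, 20] → min 9
[17, 16, 20, 2] → min 2
[16, 20, 2, 3] → min 2
[20, 2, 3, 9] → min 2
[2, 3, 9, 4] → min 2
[3, 9, 4, 15] → min 3
[9, 4, 15, 7] → min 4
[4, 15, 7, 16] → min 4
[15, 7, 16, 0] → min 0
[7, 16, 0, 1] → min 0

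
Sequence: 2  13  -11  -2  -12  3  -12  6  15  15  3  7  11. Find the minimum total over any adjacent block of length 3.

Each size-3 window and its sum:
2 13 -11 → sum 4
13 -11 -2 → sum 0
-11 -2 -12 → sum -25
-2 -12 3 → sum -11
-12 3 -12 → sum -21
3 -12 6 → sum -3
-12 6 15 → sum 9
6 15 15 → sum 36
15 15 3 → sum 33
15 3 7 → sum 25
3 7 11 → sum 21
Minimum of these is -25.

-25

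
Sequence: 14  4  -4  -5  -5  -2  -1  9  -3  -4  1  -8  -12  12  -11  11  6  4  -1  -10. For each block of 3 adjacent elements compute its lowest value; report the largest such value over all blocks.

[14, 4, -4] → min -4
[4, -4, -5] → min -5
[-4, -5, -5] → min -5
[-5, -5, -2] → min -5
[-5, -2, -1] → min -5
[-2, -1, 9] → min -2
[-1, 9, -3] → min -3
[9, -3, -4] → min -4
[-3, -4, 1] → min -4
[-4, 1, -8] → min -8
[1, -8, -12] → min -12
[-8, -12, 12] → min -12
[-12, 12, -11] → min -12
[12, -11, 11] → min -11
[-11, 11, 6] → min -11
[11, 6, 4] → min 4
[6, 4, -1] → min -1
[4, -1, -10] → min -10
Largest of these is 4.

4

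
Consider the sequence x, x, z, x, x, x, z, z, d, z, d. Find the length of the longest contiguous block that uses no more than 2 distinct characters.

Extend right; when distinct count exceeds 2, shrink from the left:
[x] 1 distinct, len 1
[x, x] 1 distinct, len 2
[x, x, z] 2 distinct, len 3
[x, x, z, x] 2 distinct, len 4
[x, x, z, x, x] 2 distinct, len 5
[x, x, z, x, x, x] 2 distinct, len 6
[x, x, z, x, x, x, z] 2 distinct, len 7
[x, x, z, x, x, x, z, z] 2 distinct, len 8
[z, z, d] 2 distinct, len 3
[z, z, d, z] 2 distinct, len 4
[z, z, d, z, d] 2 distinct, len 5
Longest length with ≤2 distinct: 8.

8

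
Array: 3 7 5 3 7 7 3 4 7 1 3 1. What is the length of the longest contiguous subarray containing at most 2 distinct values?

4

[3] 1 distinct, len 1
[3, 7] 2 distinct, len 2
[7, 5] 2 distinct, len 2
[5, 3] 2 distinct, len 2
[3, 7] 2 distinct, len 2
[3, 7, 7] 2 distinct, len 3
[3, 7, 7, 3] 2 distinct, len 4
[3, 4] 2 distinct, len 2
[4, 7] 2 distinct, len 2
[7, 1] 2 distinct, len 2
[1, 3] 2 distinct, len 2
[1, 3, 1] 2 distinct, len 3
Longest length with ≤2 distinct: 4.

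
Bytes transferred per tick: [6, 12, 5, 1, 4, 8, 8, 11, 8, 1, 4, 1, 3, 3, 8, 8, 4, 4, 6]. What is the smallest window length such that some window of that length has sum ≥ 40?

6

add 6: running sum 6 < 40
add 12: running sum 18 < 40
add 5: running sum 23 < 40
add 1: running sum 24 < 40
add 4: running sum 28 < 40
add 8: running sum 36 < 40
end 6: [6, 12, 5, 1, 4, 8, 8] sum 44, len 7
end 7: [12, 5, 1, 4, 8, 8, 11] sum 49, len 7
end 8: [1, 4, 8, 8, 11, 8] sum 40, len 6
end 9: [4, 8, 8, 11, 8, 1] sum 40, len 6
end 10: [8, 8, 11, 8, 1, 4] sum 40, len 6
end 11: [8, 8, 11, 8, 1, 4, 1] sum 41, len 7
end 12: [8, 8, 11, 8, 1, 4, 1, 3] sum 44, len 8
end 13: [8, 8, 11, 8, 1, 4, 1, 3, 3] sum 47, len 9
end 14: [8, 11, 8, 1, 4, 1, 3, 3, 8] sum 47, len 9
end 15: [11, 8, 1, 4, 1, 3, 3, 8, 8] sum 47, len 9
end 16: [8, 1, 4, 1, 3, 3, 8, 8, 4] sum 40, len 9
end 17: [8, 1, 4, 1, 3, 3, 8, 8, 4, 4] sum 44, len 10
end 18: [4, 1, 3, 3, 8, 8, 4, 4, 6] sum 41, len 9
Shortest qualifying length: 6.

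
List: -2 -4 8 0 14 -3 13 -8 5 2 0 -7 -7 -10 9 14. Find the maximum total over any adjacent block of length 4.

Each size-4 window and its sum:
[-2, -4, 8, 0] → sum 2
[-4, 8, 0, 14] → sum 18
[8, 0, 14, -3] → sum 19
[0, 14, -3, 13] → sum 24
[14, -3, 13, -8] → sum 16
[-3, 13, -8, 5] → sum 7
[13, -8, 5, 2] → sum 12
[-8, 5, 2, 0] → sum -1
[5, 2, 0, -7] → sum 0
[2, 0, -7, -7] → sum -12
[0, -7, -7, -10] → sum -24
[-7, -7, -10, 9] → sum -15
[-7, -10, 9, 14] → sum 6
Maximum of these is 24.

24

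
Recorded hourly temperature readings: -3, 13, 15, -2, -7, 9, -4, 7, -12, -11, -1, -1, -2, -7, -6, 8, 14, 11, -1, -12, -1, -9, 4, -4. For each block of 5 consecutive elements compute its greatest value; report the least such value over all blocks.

-1

(-3, 13, 15, -2, -7) → max 15
(13, 15, -2, -7, 9) → max 15
(15, -2, -7, 9, -4) → max 15
(-2, -7, 9, -4, 7) → max 9
(-7, 9, -4, 7, -12) → max 9
(9, -4, 7, -12, -11) → max 9
(-4, 7, -12, -11, -1) → max 7
(7, -12, -11, -1, -1) → max 7
(-12, -11, -1, -1, -2) → max -1
(-11, -1, -1, -2, -7) → max -1
(-1, -1, -2, -7, -6) → max -1
(-1, -2, -7, -6, 8) → max 8
(-2, -7, -6, 8, 14) → max 14
(-7, -6, 8, 14, 11) → max 14
(-6, 8, 14, 11, -1) → max 14
(8, 14, 11, -1, -12) → max 14
(14, 11, -1, -12, -1) → max 14
(11, -1, -12, -1, -9) → max 11
(-1, -12, -1, -9, 4) → max 4
(-12, -1, -9, 4, -4) → max 4
Least of these is -1.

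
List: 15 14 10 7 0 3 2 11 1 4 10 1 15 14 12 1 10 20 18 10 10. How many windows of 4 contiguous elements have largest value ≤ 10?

3

(15, 14, 10, 7) → max 15
(14, 10, 7, 0) → max 14
(10, 7, 0, 3) → max 10  ≤ 10 ✓
(7, 0, 3, 2) → max 7  ≤ 10 ✓
(0, 3, 2, 11) → max 11
(3, 2, 11, 1) → max 11
(2, 11, 1, 4) → max 11
(11, 1, 4, 10) → max 11
(1, 4, 10, 1) → max 10  ≤ 10 ✓
(4, 10, 1, 15) → max 15
(10, 1, 15, 14) → max 15
(1, 15, 14, 12) → max 15
(15, 14, 12, 1) → max 15
(14, 12, 1, 10) → max 14
(12, 1, 10, 20) → max 20
(1, 10, 20, 18) → max 20
(10, 20, 18, 10) → max 20
(20, 18, 10, 10) → max 20
3 windows satisfy the condition.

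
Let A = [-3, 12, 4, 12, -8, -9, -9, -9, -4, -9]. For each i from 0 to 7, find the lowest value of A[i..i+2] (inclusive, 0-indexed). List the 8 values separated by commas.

(-3, 12, 4) → min -3
(12, 4, 12) → min 4
(4, 12, -8) → min -8
(12, -8, -9) → min -9
(-8, -9, -9) → min -9
(-9, -9, -9) → min -9
(-9, -9, -4) → min -9
(-9, -4, -9) → min -9

-3, 4, -8, -9, -9, -9, -9, -9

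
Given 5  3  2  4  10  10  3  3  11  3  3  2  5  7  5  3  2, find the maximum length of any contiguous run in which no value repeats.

add 5: [5] len 1
add 3: [5, 3] len 2
add 2: [5, 3, 2] len 3
add 4: [5, 3, 2, 4] len 4
add 10: [5, 3, 2, 4, 10] len 5
add 10 (repeat 10, move left end past it): [10] len 1
add 3: [10, 3] len 2
add 3 (repeat 3, move left end past it): [3] len 1
add 11: [3, 11] len 2
add 3 (repeat 3, move left end past it): [11, 3] len 2
add 3 (repeat 3, move left end past it): [3] len 1
add 2: [3, 2] len 2
add 5: [3, 2, 5] len 3
add 7: [3, 2, 5, 7] len 4
add 5 (repeat 5, move left end past it): [7, 5] len 2
add 3: [7, 5, 3] len 3
add 2: [7, 5, 3, 2] len 4
Longest all-distinct length: 5.

5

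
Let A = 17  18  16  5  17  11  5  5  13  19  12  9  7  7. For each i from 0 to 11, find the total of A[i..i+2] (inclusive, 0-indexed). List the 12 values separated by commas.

17 18 16 → sum 51
18 16 5 → sum 39
16 5 17 → sum 38
5 17 11 → sum 33
17 11 5 → sum 33
11 5 5 → sum 21
5 5 13 → sum 23
5 13 19 → sum 37
13 19 12 → sum 44
19 12 9 → sum 40
12 9 7 → sum 28
9 7 7 → sum 23

51, 39, 38, 33, 33, 21, 23, 37, 44, 40, 28, 23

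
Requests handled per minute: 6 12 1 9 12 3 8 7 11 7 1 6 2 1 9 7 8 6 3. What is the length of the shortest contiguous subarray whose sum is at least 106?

17

Extend right; whenever the sum reaches 106, record the length and shrink from the left:
add 6: running sum 6 < 106
add 12: running sum 18 < 106
add 1: running sum 19 < 106
add 9: running sum 28 < 106
add 12: running sum 40 < 106
add 3: running sum 43 < 106
add 8: running sum 51 < 106
add 7: running sum 58 < 106
add 11: running sum 69 < 106
add 7: running sum 76 < 106
add 1: running sum 77 < 106
add 6: running sum 83 < 106
add 2: running sum 85 < 106
add 1: running sum 86 < 106
add 9: running sum 95 < 106
add 7: running sum 102 < 106
end 16: [6, 12, 1, 9, 12, 3, 8, 7, 11, 7, 1, 6, 2, 1, 9, 7, 8] sum 110, len 17
end 17: [12, 1, 9, 12, 3, 8, 7, 11, 7, 1, 6, 2, 1, 9, 7, 8, 6] sum 110, len 17
end 18: [12, 1, 9, 12, 3, 8, 7, 11, 7, 1, 6, 2, 1, 9, 7, 8, 6, 3] sum 113, len 18
Shortest qualifying length: 17.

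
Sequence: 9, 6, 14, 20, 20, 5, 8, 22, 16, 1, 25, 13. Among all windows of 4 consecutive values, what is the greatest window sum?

9 6 14 20 → sum 49
6 14 20 20 → sum 60
14 20 20 5 → sum 59
20 20 5 8 → sum 53
20 5 8 22 → sum 55
5 8 22 16 → sum 51
8 22 16 1 → sum 47
22 16 1 25 → sum 64
16 1 25 13 → sum 55
Greatest of these is 64.

64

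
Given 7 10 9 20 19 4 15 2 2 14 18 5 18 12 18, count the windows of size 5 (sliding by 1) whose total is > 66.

3

(7, 10, 9, 20, 19) → sum 65
(10, 9, 20, 19, 4) → sum 62
(9, 20, 19, 4, 15) → sum 67  > 66 ✓
(20, 19, 4, 15, 2) → sum 60
(19, 4, 15, 2, 2) → sum 42
(4, 15, 2, 2, 14) → sum 37
(15, 2, 2, 14, 18) → sum 51
(2, 2, 14, 18, 5) → sum 41
(2, 14, 18, 5, 18) → sum 57
(14, 18, 5, 18, 12) → sum 67  > 66 ✓
(18, 5, 18, 12, 18) → sum 71  > 66 ✓
3 windows satisfy the condition.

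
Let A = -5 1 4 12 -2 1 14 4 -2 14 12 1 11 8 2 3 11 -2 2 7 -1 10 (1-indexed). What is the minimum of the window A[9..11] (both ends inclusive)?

-2

Elements at indices 9..11: -2, 14, 12
min(-2, 14, 12) = -2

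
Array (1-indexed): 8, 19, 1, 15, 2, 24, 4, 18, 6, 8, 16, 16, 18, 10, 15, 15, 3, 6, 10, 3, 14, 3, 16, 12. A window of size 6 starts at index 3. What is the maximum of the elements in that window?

Elements at indices 3..8: 1, 15, 2, 24, 4, 18
max(1, 15, 2, 24, 4, 18) = 24

24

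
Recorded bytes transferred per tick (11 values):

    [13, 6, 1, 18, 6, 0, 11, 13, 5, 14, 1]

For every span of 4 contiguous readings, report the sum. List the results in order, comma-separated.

38, 31, 25, 35, 30, 29, 43, 33

13 6 1 18 → sum 38
6 1 18 6 → sum 31
1 18 6 0 → sum 25
18 6 0 11 → sum 35
6 0 11 13 → sum 30
0 11 13 5 → sum 29
11 13 5 14 → sum 43
13 5 14 1 → sum 33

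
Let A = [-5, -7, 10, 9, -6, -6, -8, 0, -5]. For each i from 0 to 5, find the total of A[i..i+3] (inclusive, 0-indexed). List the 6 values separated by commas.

Sliding a size-4 window across the 9 values:
-5 -7 10 9 → sum 7
-7 10 9 -6 → sum 6
10 9 -6 -6 → sum 7
9 -6 -6 -8 → sum -11
-6 -6 -8 0 → sum -20
-6 -8 0 -5 → sum -19

7, 6, 7, -11, -20, -19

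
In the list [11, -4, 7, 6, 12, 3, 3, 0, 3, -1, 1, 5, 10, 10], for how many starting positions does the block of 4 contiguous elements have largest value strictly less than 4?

3

(11, -4, 7, 6) → max 11
(-4, 7, 6, 12) → max 12
(7, 6, 12, 3) → max 12
(6, 12, 3, 3) → max 12
(12, 3, 3, 0) → max 12
(3, 3, 0, 3) → max 3  < 4 ✓
(3, 0, 3, -1) → max 3  < 4 ✓
(0, 3, -1, 1) → max 3  < 4 ✓
(3, -1, 1, 5) → max 5
(-1, 1, 5, 10) → max 10
(1, 5, 10, 10) → max 10
3 windows satisfy the condition.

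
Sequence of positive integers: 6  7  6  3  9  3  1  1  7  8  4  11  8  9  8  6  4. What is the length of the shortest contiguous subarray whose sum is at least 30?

Extend right; whenever the sum reaches 30, record the length and shrink from the left:
add 6: running sum 6 < 30
add 7: running sum 13 < 30
add 6: running sum 19 < 30
add 3: running sum 22 < 30
add 9: shortest ending here [6, 7, 6, 3, 9] sum 31, len 5
add 3: shortest ending here [6, 7, 6, 3, 9, 3] sum 34, len 6
add 1: shortest ending here [6, 7, 6, 3, 9, 3, 1] sum 35, len 7
add 1: shortest ending here [7, 6, 3, 9, 3, 1, 1] sum 30, len 7
add 7: shortest ending here [6, 3, 9, 3, 1, 1, 7] sum 30, len 7
add 8: shortest ending here [3, 9, 3, 1, 1, 7, 8] sum 32, len 7
add 4: shortest ending here [9, 3, 1, 1, 7, 8, 4] sum 33, len 7
add 11: shortest ending here [7, 8, 4, 11] sum 30, len 4
add 8: shortest ending here [8, 4, 11, 8] sum 31, len 4
add 9: shortest ending here [4, 11, 8, 9] sum 32, len 4
add 8: shortest ending here [11, 8, 9, 8] sum 36, len 4
add 6: shortest ending here [8, 9, 8, 6] sum 31, len 4
add 4: shortest ending here [8, 9, 8, 6, 4] sum 35, len 5
Shortest qualifying length: 4.

4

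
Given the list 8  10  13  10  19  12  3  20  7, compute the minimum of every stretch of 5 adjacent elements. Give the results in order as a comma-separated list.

8, 10, 3, 3, 3

8 10 13 10 19 → min 8
10 13 10 19 12 → min 10
13 10 19 12 3 → min 3
10 19 12 3 20 → min 3
19 12 3 20 7 → min 3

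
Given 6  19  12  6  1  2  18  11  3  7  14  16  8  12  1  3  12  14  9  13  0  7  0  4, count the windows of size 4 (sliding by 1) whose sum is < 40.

16

6 19 12 6 → sum 43
19 12 6 1 → sum 38  < 40 ✓
12 6 1 2 → sum 21  < 40 ✓
6 1 2 18 → sum 27  < 40 ✓
1 2 18 11 → sum 32  < 40 ✓
2 18 11 3 → sum 34  < 40 ✓
18 11 3 7 → sum 39  < 40 ✓
11 3 7 14 → sum 35  < 40 ✓
3 7 14 16 → sum 40
7 14 16 8 → sum 45
14 16 8 12 → sum 50
16 8 12 1 → sum 37  < 40 ✓
8 12 1 3 → sum 24  < 40 ✓
12 1 3 12 → sum 28  < 40 ✓
1 3 12 14 → sum 30  < 40 ✓
3 12 14 9 → sum 38  < 40 ✓
12 14 9 13 → sum 48
14 9 13 0 → sum 36  < 40 ✓
9 13 0 7 → sum 29  < 40 ✓
13 0 7 0 → sum 20  < 40 ✓
0 7 0 4 → sum 11  < 40 ✓
16 windows satisfy the condition.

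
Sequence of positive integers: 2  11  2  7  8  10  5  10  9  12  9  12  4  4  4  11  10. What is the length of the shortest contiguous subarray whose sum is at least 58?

7

Extend right; whenever the sum reaches 58, record the length and shrink from the left:
add 2: running sum 2 < 58
add 11: running sum 13 < 58
add 2: running sum 15 < 58
add 7: running sum 22 < 58
add 8: running sum 30 < 58
add 10: running sum 40 < 58
add 5: running sum 45 < 58
add 10: running sum 55 < 58
add 9: shortest ending here [11, 2, 7, 8, 10, 5, 10, 9] sum 62, len 8
add 12: shortest ending here [7, 8, 10, 5, 10, 9, 12] sum 61, len 7
add 9: shortest ending here [8, 10, 5, 10, 9, 12, 9] sum 63, len 7
add 12: shortest ending here [10, 5, 10, 9, 12, 9, 12] sum 67, len 7
add 4: shortest ending here [5, 10, 9, 12, 9, 12, 4] sum 61, len 7
add 4: shortest ending here [10, 9, 12, 9, 12, 4, 4] sum 60, len 7
add 4: shortest ending here [10, 9, 12, 9, 12, 4, 4, 4] sum 64, len 8
add 11: shortest ending here [9, 12, 9, 12, 4, 4, 4, 11] sum 65, len 8
add 10: shortest ending here [12, 9, 12, 4, 4, 4, 11, 10] sum 66, len 8
Shortest qualifying length: 7.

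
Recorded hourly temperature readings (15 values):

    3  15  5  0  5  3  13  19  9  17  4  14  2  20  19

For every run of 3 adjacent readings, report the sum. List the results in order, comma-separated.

23, 20, 10, 8, 21, 35, 41, 45, 30, 35, 20, 36, 41

(3, 15, 5) → sum 23
(15, 5, 0) → sum 20
(5, 0, 5) → sum 10
(0, 5, 3) → sum 8
(5, 3, 13) → sum 21
(3, 13, 19) → sum 35
(13, 19, 9) → sum 41
(19, 9, 17) → sum 45
(9, 17, 4) → sum 30
(17, 4, 14) → sum 35
(4, 14, 2) → sum 20
(14, 2, 20) → sum 36
(2, 20, 19) → sum 41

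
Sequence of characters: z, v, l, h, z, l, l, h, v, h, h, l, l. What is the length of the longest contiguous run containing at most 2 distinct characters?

[z] 1 distinct, len 1
[z, v] 2 distinct, len 2
[v, l] 2 distinct, len 2
[l, h] 2 distinct, len 2
[h, z] 2 distinct, len 2
[z, l] 2 distinct, len 2
[z, l, l] 2 distinct, len 3
[l, l, h] 2 distinct, len 3
[h, v] 2 distinct, len 2
[h, v, h] 2 distinct, len 3
[h, v, h, h] 2 distinct, len 4
[h, h, l] 2 distinct, len 3
[h, h, l, l] 2 distinct, len 4
Longest length with ≤2 distinct: 4.

4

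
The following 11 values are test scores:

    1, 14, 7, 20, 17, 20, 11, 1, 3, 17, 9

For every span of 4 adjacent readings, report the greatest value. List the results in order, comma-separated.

1 14 7 20 → max 20
14 7 20 17 → max 20
7 20 17 20 → max 20
20 17 20 11 → max 20
17 20 11 1 → max 20
20 11 1 3 → max 20
11 1 3 17 → max 17
1 3 17 9 → max 17

20, 20, 20, 20, 20, 20, 17, 17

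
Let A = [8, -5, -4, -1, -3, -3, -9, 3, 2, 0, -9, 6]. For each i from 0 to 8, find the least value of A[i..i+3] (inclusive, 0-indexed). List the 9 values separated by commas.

-5, -5, -4, -9, -9, -9, -9, -9, -9

8 -5 -4 -1 → min -5
-5 -4 -1 -3 → min -5
-4 -1 -3 -3 → min -4
-1 -3 -3 -9 → min -9
-3 -3 -9 3 → min -9
-3 -9 3 2 → min -9
-9 3 2 0 → min -9
3 2 0 -9 → min -9
2 0 -9 6 → min -9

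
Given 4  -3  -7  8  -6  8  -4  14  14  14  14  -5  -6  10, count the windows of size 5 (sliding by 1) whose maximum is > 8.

7

(4, -3, -7, 8, -6) → max 8
(-3, -7, 8, -6, 8) → max 8
(-7, 8, -6, 8, -4) → max 8
(8, -6, 8, -4, 14) → max 14  > 8 ✓
(-6, 8, -4, 14, 14) → max 14  > 8 ✓
(8, -4, 14, 14, 14) → max 14  > 8 ✓
(-4, 14, 14, 14, 14) → max 14  > 8 ✓
(14, 14, 14, 14, -5) → max 14  > 8 ✓
(14, 14, 14, -5, -6) → max 14  > 8 ✓
(14, 14, -5, -6, 10) → max 14  > 8 ✓
7 windows satisfy the condition.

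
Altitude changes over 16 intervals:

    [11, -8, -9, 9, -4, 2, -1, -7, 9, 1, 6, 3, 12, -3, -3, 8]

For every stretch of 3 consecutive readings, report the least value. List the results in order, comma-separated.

11 -8 -9 → min -9
-8 -9 9 → min -9
-9 9 -4 → min -9
9 -4 2 → min -4
-4 2 -1 → min -4
2 -1 -7 → min -7
-1 -7 9 → min -7
-7 9 1 → min -7
9 1 6 → min 1
1 6 3 → min 1
6 3 12 → min 3
3 12 -3 → min -3
12 -3 -3 → min -3
-3 -3 8 → min -3

-9, -9, -9, -4, -4, -7, -7, -7, 1, 1, 3, -3, -3, -3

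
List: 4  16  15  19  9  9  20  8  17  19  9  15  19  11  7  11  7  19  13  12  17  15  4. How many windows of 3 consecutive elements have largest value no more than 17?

6

[4, 16, 15] → max 16  ≤ 17 ✓
[16, 15, 19] → max 19
[15, 19, 9] → max 19
[19, 9, 9] → max 19
[9, 9, 20] → max 20
[9, 20, 8] → max 20
[20, 8, 17] → max 20
[8, 17, 19] → max 19
[17, 19, 9] → max 19
[19, 9, 15] → max 19
[9, 15, 19] → max 19
[15, 19, 11] → max 19
[19, 11, 7] → max 19
[11, 7, 11] → max 11  ≤ 17 ✓
[7, 11, 7] → max 11  ≤ 17 ✓
[11, 7, 19] → max 19
[7, 19, 13] → max 19
[19, 13, 12] → max 19
[13, 12, 17] → max 17  ≤ 17 ✓
[12, 17, 15] → max 17  ≤ 17 ✓
[17, 15, 4] → max 17  ≤ 17 ✓
6 windows satisfy the condition.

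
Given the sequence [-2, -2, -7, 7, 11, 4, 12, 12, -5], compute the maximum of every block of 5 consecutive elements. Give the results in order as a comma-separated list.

[-2, -2, -7, 7, 11] → max 11
[-2, -7, 7, 11, 4] → max 11
[-7, 7, 11, 4, 12] → max 12
[7, 11, 4, 12, 12] → max 12
[11, 4, 12, 12, -5] → max 12

11, 11, 12, 12, 12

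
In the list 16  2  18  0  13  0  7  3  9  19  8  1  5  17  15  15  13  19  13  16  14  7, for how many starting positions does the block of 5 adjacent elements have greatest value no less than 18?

16 2 18 0 13 → max 18  ≥ 18 ✓
2 18 0 13 0 → max 18  ≥ 18 ✓
18 0 13 0 7 → max 18  ≥ 18 ✓
0 13 0 7 3 → max 13
13 0 7 3 9 → max 13
0 7 3 9 19 → max 19  ≥ 18 ✓
7 3 9 19 8 → max 19  ≥ 18 ✓
3 9 19 8 1 → max 19  ≥ 18 ✓
9 19 8 1 5 → max 19  ≥ 18 ✓
19 8 1 5 17 → max 19  ≥ 18 ✓
8 1 5 17 15 → max 17
1 5 17 15 15 → max 17
5 17 15 15 13 → max 17
17 15 15 13 19 → max 19  ≥ 18 ✓
15 15 13 19 13 → max 19  ≥ 18 ✓
15 13 19 13 16 → max 19  ≥ 18 ✓
13 19 13 16 14 → max 19  ≥ 18 ✓
19 13 16 14 7 → max 19  ≥ 18 ✓
13 windows satisfy the condition.

13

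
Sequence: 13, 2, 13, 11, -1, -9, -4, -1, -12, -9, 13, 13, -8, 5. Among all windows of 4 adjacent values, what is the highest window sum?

39

Window sums for each of the 11 positions:
[13, 2, 13, 11] → sum 39
[2, 13, 11, -1] → sum 25
[13, 11, -1, -9] → sum 14
[11, -1, -9, -4] → sum -3
[-1, -9, -4, -1] → sum -15
[-9, -4, -1, -12] → sum -26
[-4, -1, -12, -9] → sum -26
[-1, -12, -9, 13] → sum -9
[-12, -9, 13, 13] → sum 5
[-9, 13, 13, -8] → sum 9
[13, 13, -8, 5] → sum 23
Highest of these is 39.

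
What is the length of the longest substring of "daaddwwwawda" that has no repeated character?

3

[d] len 1
[d, a] len 2
[a] len 1
[a, d] len 2
[d] len 1
[d, w] len 2
[w] len 1
[w] len 1
[w, a] len 2
[a, w] len 2
[a, w, d] len 3
[w, d, a] len 3
Longest all-distinct length: 3.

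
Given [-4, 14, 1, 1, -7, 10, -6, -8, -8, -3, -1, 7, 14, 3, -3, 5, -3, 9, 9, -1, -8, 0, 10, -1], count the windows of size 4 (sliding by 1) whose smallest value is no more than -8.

9

[-4, 14, 1, 1] → min -4
[14, 1, 1, -7] → min -7
[1, 1, -7, 10] → min -7
[1, -7, 10, -6] → min -7
[-7, 10, -6, -8] → min -8  ≤ -8 ✓
[10, -6, -8, -8] → min -8  ≤ -8 ✓
[-6, -8, -8, -3] → min -8  ≤ -8 ✓
[-8, -8, -3, -1] → min -8  ≤ -8 ✓
[-8, -3, -1, 7] → min -8  ≤ -8 ✓
[-3, -1, 7, 14] → min -3
[-1, 7, 14, 3] → min -1
[7, 14, 3, -3] → min -3
[14, 3, -3, 5] → min -3
[3, -3, 5, -3] → min -3
[-3, 5, -3, 9] → min -3
[5, -3, 9, 9] → min -3
[-3, 9, 9, -1] → min -3
[9, 9, -1, -8] → min -8  ≤ -8 ✓
[9, -1, -8, 0] → min -8  ≤ -8 ✓
[-1, -8, 0, 10] → min -8  ≤ -8 ✓
[-8, 0, 10, -1] → min -8  ≤ -8 ✓
9 windows satisfy the condition.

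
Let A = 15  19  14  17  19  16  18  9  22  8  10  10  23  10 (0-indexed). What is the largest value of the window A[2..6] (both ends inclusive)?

19

Elements at indices 2..6: 14, 17, 19, 16, 18
max(14, 17, 19, 16, 18) = 19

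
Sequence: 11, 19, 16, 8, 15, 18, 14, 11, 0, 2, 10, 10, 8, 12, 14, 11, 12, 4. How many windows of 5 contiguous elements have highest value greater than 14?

11 19 16 8 15 → max 19  > 14 ✓
19 16 8 15 18 → max 19  > 14 ✓
16 8 15 18 14 → max 18  > 14 ✓
8 15 18 14 11 → max 18  > 14 ✓
15 18 14 11 0 → max 18  > 14 ✓
18 14 11 0 2 → max 18  > 14 ✓
14 11 0 2 10 → max 14
11 0 2 10 10 → max 11
0 2 10 10 8 → max 10
2 10 10 8 12 → max 12
10 10 8 12 14 → max 14
10 8 12 14 11 → max 14
8 12 14 11 12 → max 14
12 14 11 12 4 → max 14
6 windows satisfy the condition.

6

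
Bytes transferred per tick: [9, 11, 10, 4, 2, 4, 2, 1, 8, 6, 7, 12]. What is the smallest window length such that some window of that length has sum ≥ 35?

5

Extend right; whenever the sum reaches 35, record the length and shrink from the left:
add 9: running sum 9 < 35
add 11: running sum 20 < 35
add 10: running sum 30 < 35
add 4: running sum 34 < 35
end 4: [9, 11, 10, 4, 2] sum 36, len 5
end 5: [9, 11, 10, 4, 2, 4] sum 40, len 6
end 6: [9, 11, 10, 4, 2, 4, 2] sum 42, len 7
end 7: [9, 11, 10, 4, 2, 4, 2, 1] sum 43, len 8
end 8: [11, 10, 4, 2, 4, 2, 1, 8] sum 42, len 8
end 9: [10, 4, 2, 4, 2, 1, 8, 6] sum 37, len 8
end 10: [10, 4, 2, 4, 2, 1, 8, 6, 7] sum 44, len 9
end 11: [2, 1, 8, 6, 7, 12] sum 36, len 6
Shortest qualifying length: 5.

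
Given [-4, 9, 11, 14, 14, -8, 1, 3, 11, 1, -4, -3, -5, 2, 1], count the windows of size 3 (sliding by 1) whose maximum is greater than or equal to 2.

(-4, 9, 11) → max 11  ≥ 2 ✓
(9, 11, 14) → max 14  ≥ 2 ✓
(11, 14, 14) → max 14  ≥ 2 ✓
(14, 14, -8) → max 14  ≥ 2 ✓
(14, -8, 1) → max 14  ≥ 2 ✓
(-8, 1, 3) → max 3  ≥ 2 ✓
(1, 3, 11) → max 11  ≥ 2 ✓
(3, 11, 1) → max 11  ≥ 2 ✓
(11, 1, -4) → max 11  ≥ 2 ✓
(1, -4, -3) → max 1
(-4, -3, -5) → max -3
(-3, -5, 2) → max 2  ≥ 2 ✓
(-5, 2, 1) → max 2  ≥ 2 ✓
11 windows satisfy the condition.

11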